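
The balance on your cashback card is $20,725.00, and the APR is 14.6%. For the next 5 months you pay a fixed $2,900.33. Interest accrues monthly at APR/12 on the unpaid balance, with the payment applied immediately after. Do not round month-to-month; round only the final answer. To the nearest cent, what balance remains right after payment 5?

Monthly rate r = 14.6%/12 = 1.21667% = 0.0121667.
Each month: B ← B·(1+r) − $2,900.33.
Month 1: interest $252.15; balance after payment $18,076.82.
Month 2: interest $219.93; balance after payment $15,396.43.
Month 3: interest $187.32; balance after payment $12,683.42.
Month 4: interest $154.31; balance after payment $9,937.41.
Month 5: interest $120.91; balance after payment $7,157.98.

$7,157.98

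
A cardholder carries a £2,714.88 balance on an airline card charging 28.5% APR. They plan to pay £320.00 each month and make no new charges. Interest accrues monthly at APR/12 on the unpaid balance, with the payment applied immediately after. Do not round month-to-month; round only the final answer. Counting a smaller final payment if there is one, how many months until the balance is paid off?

10 months

Monthly rate r = 28.5%/12 = 2.375% = 0.02375.
Recurrence: B ← B·(1+r) − £320.00.
Month 1: interest £64.48; balance after payment £2,459.36.
Month 2: interest £58.41; balance after payment £2,197.77.
Closed form: n = −ln(1 − rB₀/P)/ln(1+r) = −ln(0.79851)/ln(1.02375) ≈ 9.586, so the balance reaches zero during payment 10.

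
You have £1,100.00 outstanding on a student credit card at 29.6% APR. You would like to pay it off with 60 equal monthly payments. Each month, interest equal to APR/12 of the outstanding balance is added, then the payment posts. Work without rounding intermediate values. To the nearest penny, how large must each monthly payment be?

£35.32

Monthly rate r = 29.6%/12 = 2.46667% = 0.0246667.
Level-payment amortization: P = B₀·r / (1 − (1+r)^(−n)) = 1100.00·0.0246667 / (1 − 1.02467^(−60)).
Denominator 1 − (1+r)^(−60) = 0.768237326.
P = 27.1333 / 0.768237326 ≈ 35.32.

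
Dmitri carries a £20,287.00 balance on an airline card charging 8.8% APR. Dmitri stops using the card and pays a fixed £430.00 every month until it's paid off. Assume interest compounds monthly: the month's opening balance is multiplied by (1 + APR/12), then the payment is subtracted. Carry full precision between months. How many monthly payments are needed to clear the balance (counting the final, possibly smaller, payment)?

Monthly rate r = 8.8%/12 = 0.733333% = 0.00733333.
Recurrence: B ← B·(1+r) − £430.00.
Month 1: interest £148.77; balance after payment £20,005.77.
Month 2: interest £146.71; balance after payment £19,722.48.
Closed form: n = −ln(1 − rB₀/P)/ln(1+r) = −ln(0.65402)/ln(1.00733) ≈ 58.114, so the balance reaches zero during payment 59.

59 months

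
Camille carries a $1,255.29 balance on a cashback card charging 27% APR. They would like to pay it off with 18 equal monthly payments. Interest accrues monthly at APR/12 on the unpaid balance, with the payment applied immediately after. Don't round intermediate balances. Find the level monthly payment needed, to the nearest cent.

$85.58

Monthly rate r = 27%/12 = 2.25% = 0.0225.
Level-payment amortization: P = B₀·r / (1 − (1+r)^(−n)) = 1255.29·0.0225 / (1 − 1.0225^(−18)).
Denominator 1 − (1+r)^(−18) = 0.330022374.
P = 28.244 / 0.330022374 ≈ 85.58.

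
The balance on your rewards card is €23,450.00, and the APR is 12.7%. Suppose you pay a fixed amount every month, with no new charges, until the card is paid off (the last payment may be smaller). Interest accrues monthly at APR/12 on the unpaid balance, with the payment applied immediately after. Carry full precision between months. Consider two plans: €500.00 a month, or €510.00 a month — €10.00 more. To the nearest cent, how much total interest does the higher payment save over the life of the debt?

€275.44

Monthly rate r = 12.7%/12 = 1.05833% = 0.0105833.
At €500.00/mo: n = ⌈−ln(1 − rB₀/P)/ln(1+r)⌉ = 66 payments (last €75.77); total interest = total paid − €23,450.00 = €9,125.77.
At €510.00/mo: 64 payments (last €170.33); total interest €8,850.33.
Interest saved = €9,125.77 − €8,850.33 = €275.44.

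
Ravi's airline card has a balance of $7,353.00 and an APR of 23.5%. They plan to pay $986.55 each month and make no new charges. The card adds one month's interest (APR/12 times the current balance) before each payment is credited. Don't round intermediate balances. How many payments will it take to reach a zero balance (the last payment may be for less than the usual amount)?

9 months

Monthly rate r = 23.5%/12 = 1.95833% = 0.0195833.
Recurrence: B ← B·(1+r) − $986.55.
Month 1: interest $144.00; balance after payment $6,510.45.
Month 2: interest $127.50; balance after payment $5,651.39.
Closed form: n = −ln(1 − rB₀/P)/ln(1+r) = −ln(0.85404)/ln(1.01958) ≈ 8.135, so the balance reaches zero during payment 9.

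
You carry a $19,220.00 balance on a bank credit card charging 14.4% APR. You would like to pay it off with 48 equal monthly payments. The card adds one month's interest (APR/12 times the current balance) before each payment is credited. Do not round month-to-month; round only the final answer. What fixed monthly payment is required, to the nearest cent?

$529.08

Monthly rate r = 14.4%/12 = 1.2% = 0.012.
Level-payment amortization: P = B₀·r / (1 − (1+r)^(−n)) = 19220.00·0.012 / (1 − 1.012^(−48)).
Denominator 1 − (1+r)^(−48) = 0.435926886.
P = 230.64 / 0.435926886 ≈ 529.08.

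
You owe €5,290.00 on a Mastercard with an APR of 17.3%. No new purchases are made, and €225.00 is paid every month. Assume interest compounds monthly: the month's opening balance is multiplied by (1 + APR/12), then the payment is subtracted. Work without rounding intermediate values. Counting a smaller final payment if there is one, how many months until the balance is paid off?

29 payments

Monthly rate r = 17.3%/12 = 1.44167% = 0.0144167.
Recurrence: B ← B·(1+r) − €225.00.
Month 1: interest €76.26; balance after payment €5,141.26.
Month 2: interest €74.12; balance after payment €4,990.38.
Closed form: n = −ln(1 − rB₀/P)/ln(1+r) = −ln(0.66105)/ln(1.01442) ≈ 28.918, so the balance reaches zero during payment 29.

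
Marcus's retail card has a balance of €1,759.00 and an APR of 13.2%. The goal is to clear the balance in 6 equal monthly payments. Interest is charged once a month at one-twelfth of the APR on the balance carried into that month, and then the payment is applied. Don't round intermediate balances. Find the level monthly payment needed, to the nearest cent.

Monthly rate r = 13.2%/12 = 1.1% = 0.011.
Level-payment amortization: P = B₀·r / (1 − (1+r)^(−n)) = 1759.00·0.011 / (1 − 1.011^(−6)).
Denominator 1 − (1+r)^(−6) = 0.063531731.
P = 19.349 / 0.063531731 ≈ 304.56.

€304.56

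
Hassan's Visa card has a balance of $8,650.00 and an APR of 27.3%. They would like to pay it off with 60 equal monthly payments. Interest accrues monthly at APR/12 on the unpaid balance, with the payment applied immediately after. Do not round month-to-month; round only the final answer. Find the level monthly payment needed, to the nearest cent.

Monthly rate r = 27.3%/12 = 2.275% = 0.02275.
Level-payment amortization: P = B₀·r / (1 − (1+r)^(−n)) = 8650.00·0.02275 / (1 − 1.02275^(−60)).
Denominator 1 − (1+r)^(−60) = 0.740683167.
P = 196.787 / 0.740683167 ≈ 265.68.

$265.68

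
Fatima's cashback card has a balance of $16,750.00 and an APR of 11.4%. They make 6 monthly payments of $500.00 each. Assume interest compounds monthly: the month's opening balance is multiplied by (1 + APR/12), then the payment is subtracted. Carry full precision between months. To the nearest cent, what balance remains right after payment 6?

$14,655.56

Monthly rate r = 11.4%/12 = 0.95% = 0.0095.
Each month: B ← B·(1+r) − $500.00.
Month 1: interest $159.12; balance after payment $16,409.12.
Month 2: interest $155.89; balance after payment $16,065.01.
Month 3: interest $152.62; balance after payment $15,717.63.
Month 4: interest $149.32; balance after payment $15,366.95.
Month 5: interest $145.99; balance after payment $15,012.93.
Month 6: interest $142.62; balance after payment $14,655.56.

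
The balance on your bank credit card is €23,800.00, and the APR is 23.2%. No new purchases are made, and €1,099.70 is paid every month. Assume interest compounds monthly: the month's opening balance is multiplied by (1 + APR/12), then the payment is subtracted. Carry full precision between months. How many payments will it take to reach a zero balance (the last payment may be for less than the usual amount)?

29 payments

Monthly rate r = 23.2%/12 = 1.93333% = 0.0193333.
Recurrence: B ← B·(1+r) − €1,099.70.
Month 1: interest €460.13; balance after payment €23,160.43.
Month 2: interest €447.77; balance after payment €22,508.50.
Closed form: n = −ln(1 − rB₀/P)/ln(1+r) = −ln(0.58158)/ln(1.01933) ≈ 28.305, so the balance reaches zero during payment 29.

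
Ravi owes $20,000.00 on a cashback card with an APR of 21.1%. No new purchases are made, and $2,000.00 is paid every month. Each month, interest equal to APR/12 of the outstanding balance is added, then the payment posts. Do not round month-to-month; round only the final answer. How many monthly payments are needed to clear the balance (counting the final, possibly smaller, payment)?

12 payments

Monthly rate r = 21.1%/12 = 1.75833% = 0.0175833.
Recurrence: B ← B·(1+r) − $2,000.00.
Month 1: interest $351.67; balance after payment $18,351.67.
Month 2: interest $322.68; balance after payment $16,674.35.
Closed form: n = −ln(1 − rB₀/P)/ln(1+r) = −ln(0.82417)/ln(1.01758) ≈ 11.094, so the balance reaches zero during payment 12.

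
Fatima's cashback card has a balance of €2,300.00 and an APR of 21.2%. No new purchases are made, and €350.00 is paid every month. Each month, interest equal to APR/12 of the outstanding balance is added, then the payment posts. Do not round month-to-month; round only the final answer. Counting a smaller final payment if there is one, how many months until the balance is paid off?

Monthly rate r = 21.2%/12 = 1.76667% = 0.0176667.
Recurrence: B ← B·(1+r) − €350.00.
Month 1: interest €40.63; balance after payment €1,990.63.
Month 2: interest €35.17; balance after payment €1,675.80.
Closed form: n = −ln(1 − rB₀/P)/ln(1+r) = −ln(0.8839)/ln(1.01767) ≈ 7.047, so the balance reaches zero during payment 8.

8 months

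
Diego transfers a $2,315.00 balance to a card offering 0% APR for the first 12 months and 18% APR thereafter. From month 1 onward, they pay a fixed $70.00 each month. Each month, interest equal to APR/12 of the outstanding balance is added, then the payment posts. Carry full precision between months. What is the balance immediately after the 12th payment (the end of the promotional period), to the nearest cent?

$1,475.00

Promo months 1–12 at r₀ = 0%/12 = 0; months 13+ at r₁ = 18%/12 = 0.015.
After month 12 (no interest yet): B = $2,315.00 − 12·$70.00 = $1,475.00.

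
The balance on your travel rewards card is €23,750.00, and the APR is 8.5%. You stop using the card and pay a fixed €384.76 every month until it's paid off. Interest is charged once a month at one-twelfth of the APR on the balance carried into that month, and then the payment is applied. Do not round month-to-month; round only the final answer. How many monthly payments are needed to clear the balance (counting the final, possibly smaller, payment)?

82 payments

Monthly rate r = 8.5%/12 = 0.708333% = 0.00708333.
Recurrence: B ← B·(1+r) − €384.76.
Month 1: interest €168.23; balance after payment €23,533.47.
Month 2: interest €166.70; balance after payment €23,315.40.
Closed form: n = −ln(1 − rB₀/P)/ln(1+r) = −ln(0.56277)/ln(1.00708) ≈ 81.448, so the balance reaches zero during payment 82.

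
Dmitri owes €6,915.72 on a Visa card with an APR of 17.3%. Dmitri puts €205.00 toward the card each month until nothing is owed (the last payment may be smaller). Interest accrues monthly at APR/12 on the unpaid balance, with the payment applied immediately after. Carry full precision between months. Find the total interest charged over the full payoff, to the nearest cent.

€2,626.07

Monthly rate r = 17.3%/12 = 1.44167% = 0.0144167.
Payoff takes n = ⌈−ln(1 − rB₀/P)/ln(1+r)⌉ = ⌈46.544⌉ = 47 payments; the last is €111.79.
Total paid = 46·€205.00 + €111.79 = €9,541.79.
Total interest = total paid − principal = €9,541.79 − €6,915.72 = €2,626.07.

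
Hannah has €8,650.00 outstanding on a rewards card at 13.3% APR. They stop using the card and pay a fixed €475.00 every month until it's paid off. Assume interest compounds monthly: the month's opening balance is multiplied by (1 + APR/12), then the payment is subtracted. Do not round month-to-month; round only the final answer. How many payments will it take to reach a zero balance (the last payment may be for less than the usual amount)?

21 payments

Monthly rate r = 13.3%/12 = 1.10833% = 0.0110833.
Recurrence: B ← B·(1+r) − €475.00.
Month 1: interest €95.87; balance after payment €8,270.87.
Month 2: interest €91.67; balance after payment €7,887.54.
Closed form: n = −ln(1 − rB₀/P)/ln(1+r) = −ln(0.79817)/ln(1.01108) ≈ 20.453, so the balance reaches zero during payment 21.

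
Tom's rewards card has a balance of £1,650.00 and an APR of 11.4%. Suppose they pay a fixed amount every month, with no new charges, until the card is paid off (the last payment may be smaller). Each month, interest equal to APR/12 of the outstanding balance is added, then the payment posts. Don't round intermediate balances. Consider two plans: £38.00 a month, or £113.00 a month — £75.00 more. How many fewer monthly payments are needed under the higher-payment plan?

41 fewer payments

Monthly rate r = 11.4%/12 = 0.95% = 0.0095.
At £38.00/mo: n = ⌈−ln(1 − rB₀/P)/ln(1+r)⌉ = 57 payments (last £9.64); total interest = total paid − £1,650.00 = £487.64.
At £113.00/mo: 16 payments (last £89.78); total interest £134.78.
Payments saved = 57 − 16 = 41.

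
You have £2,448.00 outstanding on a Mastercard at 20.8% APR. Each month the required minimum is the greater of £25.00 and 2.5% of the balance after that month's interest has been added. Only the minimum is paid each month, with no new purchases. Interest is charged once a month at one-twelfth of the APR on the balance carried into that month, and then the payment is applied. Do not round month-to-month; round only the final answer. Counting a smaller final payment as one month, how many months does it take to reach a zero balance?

179 months

Monthly rate r = 20.8%/12 = 1.73333% = 0.0173333.
While 2.5% of the post-interest balance exceeds £25.00, each month B ← (B·(1+r))·(1 − 0.025), i.e. B shrinks by the factor (1+r)·0.975 = 0.9919.
This holds for months 1–113. Entering month 114 the balance is £976.52; 2.5% of the post-interest balance is now below £25.00, so the flat £25.00 minimum applies from here.
From month 114 a fixed £25.00 at rate r clears £976.52 in 66 more payments. Total: 113 + 66 = 179 months.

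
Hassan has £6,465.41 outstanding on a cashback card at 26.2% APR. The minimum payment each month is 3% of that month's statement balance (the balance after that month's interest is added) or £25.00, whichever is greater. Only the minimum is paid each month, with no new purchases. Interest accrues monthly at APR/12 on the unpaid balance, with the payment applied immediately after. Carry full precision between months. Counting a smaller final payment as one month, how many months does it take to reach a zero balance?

292 months

Monthly rate r = 26.2%/12 = 2.18333% = 0.0218333.
While 3% of the post-interest balance exceeds £25.00, each month B ← (B·(1+r))·(1 − 0.03), i.e. B shrinks by the factor (1+r)·0.97 = 0.99118.
This holds for months 1–234. Entering month 235 the balance is £813.05; 3% of the post-interest balance is now below £25.00, so the flat £25.00 minimum applies from here.
From month 235 a fixed £25.00 at rate r clears £813.05 in 58 more payments. Total: 234 + 58 = 292 months.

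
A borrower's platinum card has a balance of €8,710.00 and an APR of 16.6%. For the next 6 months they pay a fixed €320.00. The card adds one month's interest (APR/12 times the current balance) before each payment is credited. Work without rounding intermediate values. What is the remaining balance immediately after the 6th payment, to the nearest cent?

Monthly rate r = 16.6%/12 = 1.38333% = 0.0138333.
Each month: B ← B·(1+r) − €320.00.
Month 1: interest €120.49; balance after payment €8,510.49.
Month 2: interest €117.73; balance after payment €8,308.22.
Month 3: interest €114.93; balance after payment €8,103.15.
Month 4: interest €112.09; balance after payment €7,895.24.
Month 5: interest €109.22; balance after payment €7,684.46.
Month 6: interest €106.30; balance after payment €7,470.76.

€7,470.76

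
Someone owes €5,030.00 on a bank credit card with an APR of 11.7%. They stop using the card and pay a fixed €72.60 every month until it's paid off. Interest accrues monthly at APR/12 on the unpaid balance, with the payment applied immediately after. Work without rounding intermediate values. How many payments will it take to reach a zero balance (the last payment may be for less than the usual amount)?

116 payments

Monthly rate r = 11.7%/12 = 0.975% = 0.00975.
Recurrence: B ← B·(1+r) − €72.60.
Month 1: interest €49.04; balance after payment €5,006.44.
Month 2: interest €48.81; balance after payment €4,982.66.
Closed form: n = −ln(1 − rB₀/P)/ln(1+r) = −ln(0.32448)/ln(1.00975) ≈ 116.000, so the balance reaches zero during payment 116.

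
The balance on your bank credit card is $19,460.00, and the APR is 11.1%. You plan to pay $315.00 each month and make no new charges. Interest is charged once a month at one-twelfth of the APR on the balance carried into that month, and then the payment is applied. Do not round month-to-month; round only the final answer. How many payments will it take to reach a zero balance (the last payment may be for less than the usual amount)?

Monthly rate r = 11.1%/12 = 0.925% = 0.00925.
Recurrence: B ← B·(1+r) − $315.00.
Month 1: interest $180.00; balance after payment $19,325.01.
Month 2: interest $178.76; balance after payment $19,188.76.
Closed form: n = −ln(1 − rB₀/P)/ln(1+r) = −ln(0.42856)/ln(1.00925) ≈ 92.027, so the balance reaches zero during payment 93.

93 months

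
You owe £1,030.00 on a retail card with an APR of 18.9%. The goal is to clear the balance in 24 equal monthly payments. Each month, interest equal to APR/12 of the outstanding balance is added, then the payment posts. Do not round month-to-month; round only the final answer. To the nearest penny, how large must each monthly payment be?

Monthly rate r = 18.9%/12 = 1.575% = 0.01575.
Level-payment amortization: P = B₀·r / (1 − (1+r)^(−n)) = 1030.00·0.01575 / (1 − 1.01575^(−24)).
Denominator 1 − (1+r)^(−24) = 0.312747931.
P = 16.2225 / 0.312747931 ≈ 51.87.

£51.87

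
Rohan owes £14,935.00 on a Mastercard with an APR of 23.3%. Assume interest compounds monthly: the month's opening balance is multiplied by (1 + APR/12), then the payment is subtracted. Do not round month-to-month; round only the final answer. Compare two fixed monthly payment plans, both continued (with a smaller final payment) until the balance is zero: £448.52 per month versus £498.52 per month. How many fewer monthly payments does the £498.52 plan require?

Monthly rate r = 23.3%/12 = 1.94167% = 0.0194167.
At £448.52/mo: n = ⌈−ln(1 − rB₀/P)/ln(1+r)⌉ = 55 payments (last £36.37); total interest = total paid − £14,935.00 = £9,321.45.
At £498.52/mo: 46 payments (last £161.13); total interest £7,659.53.
Payments saved = 55 − 46 = 9.

9 fewer payments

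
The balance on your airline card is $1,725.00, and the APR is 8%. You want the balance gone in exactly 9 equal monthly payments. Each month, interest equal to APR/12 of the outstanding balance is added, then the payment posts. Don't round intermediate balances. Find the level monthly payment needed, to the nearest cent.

$198.11

Monthly rate r = 8%/12 = 0.666667% = 0.00666667.
Level-payment amortization: P = B₀·r / (1 − (1+r)^(−n)) = 1725.00·0.00666667 / (1 − 1.00667^(−9)).
Denominator 1 − (1+r)^(−9) = 0.0580479278.
P = 11.5 / 0.0580479278 ≈ 198.11.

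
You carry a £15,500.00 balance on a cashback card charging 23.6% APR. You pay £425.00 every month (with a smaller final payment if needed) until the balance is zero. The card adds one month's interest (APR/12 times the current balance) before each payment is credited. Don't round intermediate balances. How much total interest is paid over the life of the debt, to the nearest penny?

Monthly rate r = 23.6%/12 = 1.96667% = 0.0196667.
Payoff takes n = ⌈−ln(1 − rB₀/P)/ln(1+r)⌉ = ⌈64.861⌉ = 65 payments; the last is £366.23.
Total paid = 64·£425.00 + £366.23 = £27,566.23.
Total interest = total paid − principal = £27,566.23 − £15,500.00 = £12,066.23.

£12,066.23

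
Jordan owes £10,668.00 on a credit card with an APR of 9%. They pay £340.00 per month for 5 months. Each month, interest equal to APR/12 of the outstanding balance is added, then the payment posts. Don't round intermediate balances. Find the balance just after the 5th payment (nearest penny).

Monthly rate r = 9%/12 = 0.75% = 0.0075.
Each month: B ← B·(1+r) − £340.00.
Month 1: interest £80.01; balance after payment £10,408.01.
Month 2: interest £78.06; balance after payment £10,146.07.
Month 3: interest £76.10; balance after payment £9,882.17.
Month 4: interest £74.12; balance after payment £9,616.28.
Month 5: interest £72.12; balance after payment £9,348.40.

£9,348.40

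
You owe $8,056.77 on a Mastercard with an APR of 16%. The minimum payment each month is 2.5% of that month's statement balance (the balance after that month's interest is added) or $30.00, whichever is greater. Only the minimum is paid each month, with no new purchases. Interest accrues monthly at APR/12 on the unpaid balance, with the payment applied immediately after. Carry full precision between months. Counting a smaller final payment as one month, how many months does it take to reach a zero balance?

216 months

Monthly rate r = 16%/12 = 1.33333% = 0.0133333.
While 2.5% of the post-interest balance exceeds $30.00, each month B ← (B·(1+r))·(1 − 0.025), i.e. B shrinks by the factor (1+r)·0.975 = 0.988.
This holds for months 1–159. Entering month 160 the balance is $1,181.72; 2.5% of the post-interest balance is now below $30.00, so the flat $30.00 minimum applies from here.
From month 160 a fixed $30.00 at rate r clears $1,181.72 in 57 more payments. Total: 159 + 57 = 216 months.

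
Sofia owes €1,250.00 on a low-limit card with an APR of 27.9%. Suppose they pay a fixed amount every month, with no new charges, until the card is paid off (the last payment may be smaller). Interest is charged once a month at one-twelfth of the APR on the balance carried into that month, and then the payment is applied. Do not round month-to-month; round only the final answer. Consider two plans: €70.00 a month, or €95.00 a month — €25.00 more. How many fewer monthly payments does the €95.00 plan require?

8 fewer payments

Monthly rate r = 27.9%/12 = 2.325% = 0.02325.
At €70.00/mo: n = ⌈−ln(1 − rB₀/P)/ln(1+r)⌉ = 24 payments (last €24.00); total interest = total paid − €1,250.00 = €384.00.
At €95.00/mo: 16 payments (last €84.48); total interest €259.48.
Payments saved = 24 − 16 = 8.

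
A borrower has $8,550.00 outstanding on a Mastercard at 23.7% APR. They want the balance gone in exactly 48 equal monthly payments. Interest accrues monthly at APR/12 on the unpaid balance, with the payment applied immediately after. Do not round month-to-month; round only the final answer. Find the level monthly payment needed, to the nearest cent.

$277.33

Monthly rate r = 23.7%/12 = 1.975% = 0.01975.
Level-payment amortization: P = B₀·r / (1 − (1+r)^(−n)) = 8550.00·0.01975 / (1 − 1.01975^(−48)).
Denominator 1 − (1+r)^(−48) = 0.608887471.
P = 168.863 / 0.608887471 ≈ 277.33.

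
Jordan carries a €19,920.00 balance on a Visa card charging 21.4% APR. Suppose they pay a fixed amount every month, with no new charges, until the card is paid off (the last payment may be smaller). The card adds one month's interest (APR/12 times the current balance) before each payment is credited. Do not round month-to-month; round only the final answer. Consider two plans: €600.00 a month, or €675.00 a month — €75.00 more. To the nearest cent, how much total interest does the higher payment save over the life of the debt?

€1,904.71

Monthly rate r = 21.4%/12 = 1.78333% = 0.0178333.
At €600.00/mo: n = ⌈−ln(1 − rB₀/P)/ln(1+r)⌉ = 51 payments (last €436.97); total interest = total paid − €19,920.00 = €10,516.97.
At €675.00/mo: 43 payments (last €182.26); total interest €8,612.26.
Interest saved = €10,516.97 − €8,612.26 = €1,904.71.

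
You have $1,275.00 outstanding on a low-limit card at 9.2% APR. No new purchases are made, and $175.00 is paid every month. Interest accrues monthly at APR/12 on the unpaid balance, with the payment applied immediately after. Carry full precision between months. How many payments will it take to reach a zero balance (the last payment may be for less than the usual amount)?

Monthly rate r = 9.2%/12 = 0.766667% = 0.00766667.
Recurrence: B ← B·(1+r) − $175.00.
Month 1: interest $9.77; balance after payment $1,109.78.
Month 2: interest $8.51; balance after payment $943.28.
Closed form: n = −ln(1 − rB₀/P)/ln(1+r) = −ln(0.94414)/ln(1.00767) ≈ 7.526, so the balance reaches zero during payment 8.

8 months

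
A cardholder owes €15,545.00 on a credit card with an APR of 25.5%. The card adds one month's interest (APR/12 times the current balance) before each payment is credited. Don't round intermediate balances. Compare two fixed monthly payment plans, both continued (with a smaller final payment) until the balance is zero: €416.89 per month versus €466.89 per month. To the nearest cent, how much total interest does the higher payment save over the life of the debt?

Monthly rate r = 25.5%/12 = 2.125% = 0.02125.
At €416.89/mo: n = ⌈−ln(1 − rB₀/P)/ln(1+r)⌉ = 75 payments (last €317.50); total interest = total paid − €15,545.00 = €15,622.36.
At €466.89/mo: 59 payments (last €217.74); total interest €11,752.36.
Interest saved = €15,622.36 − €11,752.36 = €3,870.00.

€3,870.00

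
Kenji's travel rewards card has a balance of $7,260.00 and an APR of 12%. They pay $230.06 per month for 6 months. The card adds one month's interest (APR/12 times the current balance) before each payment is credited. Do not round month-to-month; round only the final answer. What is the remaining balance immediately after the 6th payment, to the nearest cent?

Monthly rate r = 12%/12 = 1% = 0.01.
Each month: B ← B·(1+r) − $230.06.
Month 1: interest $72.60; balance after payment $7,102.54.
Month 2: interest $71.03; balance after payment $6,943.51.
Month 3: interest $69.44; balance after payment $6,782.88.
Month 4: interest $67.83; balance after payment $6,620.65.
Month 5: interest $66.21; balance after payment $6,456.80.
Month 6: interest $64.57; balance after payment $6,291.30.

$6,291.30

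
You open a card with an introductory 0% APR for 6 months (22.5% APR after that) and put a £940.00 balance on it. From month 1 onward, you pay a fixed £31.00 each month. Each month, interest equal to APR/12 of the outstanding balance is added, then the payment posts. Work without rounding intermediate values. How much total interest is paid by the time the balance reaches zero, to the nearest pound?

£262

Promo months 1–6 at r₀ = 0%/12 = 0; months 7+ at r₁ = 22.5%/12 = 0.01875.
After month 6 (no interest yet): B = £940.00 − 6·£31.00 = £754.00.
Then at r₁ with £31.00/mo: n₂ = −ln(1 − r₁·B/P)/ln(1+r₁) ≈ 32.78 → 33 more payments.
Total paid = 38·£31.00 + £24.16 = £1,202.16; interest = £1,202.16 − £940.00 = £262.16.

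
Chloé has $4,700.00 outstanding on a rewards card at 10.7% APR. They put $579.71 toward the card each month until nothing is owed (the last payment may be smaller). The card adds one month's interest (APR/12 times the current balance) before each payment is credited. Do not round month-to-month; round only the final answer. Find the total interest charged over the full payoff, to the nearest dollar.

Monthly rate r = 10.7%/12 = 0.891667% = 0.00891667.
Payoff takes n = ⌈−ln(1 − rB₀/P)/ln(1+r)⌉ = ⌈8.453⌉ = 9 payments; the last is $263.22.
Total paid = 8·$579.71 + $263.22 = $4,900.90.
Total interest = total paid − principal = $4,900.90 − $4,700.00 = $200.90.

$201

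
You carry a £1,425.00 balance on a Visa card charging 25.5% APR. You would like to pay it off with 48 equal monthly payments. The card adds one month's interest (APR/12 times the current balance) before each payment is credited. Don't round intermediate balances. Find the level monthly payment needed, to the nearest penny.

£47.65

Monthly rate r = 25.5%/12 = 2.125% = 0.02125.
Level-payment amortization: P = B₀·r / (1 − (1+r)^(−n)) = 1425.00·0.02125 / (1 − 1.02125^(−48)).
Denominator 1 − (1+r)^(−48) = 0.635530944.
P = 30.2813 / 0.635530944 ≈ 47.65.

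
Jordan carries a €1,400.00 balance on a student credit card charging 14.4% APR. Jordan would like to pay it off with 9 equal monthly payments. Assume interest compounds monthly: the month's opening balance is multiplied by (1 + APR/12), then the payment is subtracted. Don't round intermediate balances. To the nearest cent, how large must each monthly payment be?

Monthly rate r = 14.4%/12 = 1.2% = 0.012.
Level-payment amortization: P = B₀·r / (1 − (1+r)^(−n)) = 1400.00·0.012 / (1 − 1.012^(−9)).
Denominator 1 − (1+r)^(−9) = 0.101795167.
P = 16.8 / 0.101795167 ≈ 165.04.

€165.04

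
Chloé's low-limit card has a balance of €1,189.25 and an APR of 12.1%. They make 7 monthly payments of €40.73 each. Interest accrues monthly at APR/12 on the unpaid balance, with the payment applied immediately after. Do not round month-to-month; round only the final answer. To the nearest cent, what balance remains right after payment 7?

Monthly rate r = 12.1%/12 = 1.00833% = 0.0100833.
Each month: B ← B·(1+r) − €40.73.
Month 1: interest €11.99; balance after payment €1,160.51.
Month 2: interest €11.70; balance after payment €1,131.48.
Month 3: interest €11.41; balance after payment €1,102.16.
Month 4: interest €11.11; balance after payment €1,072.55.
Month 5: interest €10.81; balance after payment €1,042.63.
Month 6: interest €10.51; balance after payment €1,012.41.
Month 7: interest €10.21; balance after payment €981.89.

€981.89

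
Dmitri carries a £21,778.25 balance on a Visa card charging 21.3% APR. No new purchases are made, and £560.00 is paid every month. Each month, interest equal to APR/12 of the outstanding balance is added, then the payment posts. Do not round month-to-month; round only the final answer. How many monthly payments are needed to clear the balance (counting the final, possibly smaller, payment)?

67 payments

Monthly rate r = 21.3%/12 = 1.775% = 0.01775.
Recurrence: B ← B·(1+r) − £560.00.
Month 1: interest £386.56; balance after payment £21,604.81.
Month 2: interest £383.49; balance after payment £21,428.30.
Closed form: n = −ln(1 − rB₀/P)/ln(1+r) = −ln(0.30971)/ln(1.01775) ≈ 66.620, so the balance reaches zero during payment 67.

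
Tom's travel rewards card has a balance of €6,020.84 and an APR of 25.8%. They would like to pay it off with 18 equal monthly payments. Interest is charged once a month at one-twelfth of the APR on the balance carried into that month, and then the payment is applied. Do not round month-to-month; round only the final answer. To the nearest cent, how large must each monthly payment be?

€406.92

Monthly rate r = 25.8%/12 = 2.15% = 0.0215.
Level-payment amortization: P = B₀·r / (1 − (1+r)^(−n)) = 6020.84·0.0215 / (1 − 1.0215^(−18)).
Denominator 1 − (1+r)^(−18) = 0.318117849.
P = 129.448 / 0.318117849 ≈ 406.92.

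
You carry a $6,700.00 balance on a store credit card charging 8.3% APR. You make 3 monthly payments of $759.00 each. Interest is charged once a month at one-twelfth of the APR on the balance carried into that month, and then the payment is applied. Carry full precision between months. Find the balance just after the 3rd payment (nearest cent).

Monthly rate r = 8.3%/12 = 0.691667% = 0.00691667.
Each month: B ← B·(1+r) − $759.00.
Month 1: interest $46.34; balance after payment $5,987.34.
Month 2: interest $41.41; balance after payment $5,269.75.
Month 3: interest $36.45; balance after payment $4,547.20.

$4,547.20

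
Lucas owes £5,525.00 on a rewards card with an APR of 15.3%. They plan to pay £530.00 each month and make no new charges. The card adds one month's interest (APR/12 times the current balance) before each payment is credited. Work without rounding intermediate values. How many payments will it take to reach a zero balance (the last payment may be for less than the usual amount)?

Monthly rate r = 15.3%/12 = 1.275% = 0.01275.
Recurrence: B ← B·(1+r) − £530.00.
Month 1: interest £70.44; balance after payment £5,065.44.
Month 2: interest £64.58; balance after payment £4,600.03.
Closed form: n = −ln(1 − rB₀/P)/ln(1+r) = −ln(0.86709)/ln(1.01275) ≈ 11.257, so the balance reaches zero during payment 12.

12 payments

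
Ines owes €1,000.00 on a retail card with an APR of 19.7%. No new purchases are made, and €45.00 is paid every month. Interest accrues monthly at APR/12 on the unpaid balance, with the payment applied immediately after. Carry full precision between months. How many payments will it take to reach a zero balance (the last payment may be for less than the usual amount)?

Monthly rate r = 19.7%/12 = 1.64167% = 0.0164167.
Recurrence: B ← B·(1+r) − €45.00.
Month 1: interest €16.42; balance after payment €971.42.
Month 2: interest €15.95; balance after payment €942.36.
Closed form: n = −ln(1 − rB₀/P)/ln(1+r) = −ln(0.63519)/ln(1.01642) ≈ 27.871, so the balance reaches zero during payment 28.

28 payments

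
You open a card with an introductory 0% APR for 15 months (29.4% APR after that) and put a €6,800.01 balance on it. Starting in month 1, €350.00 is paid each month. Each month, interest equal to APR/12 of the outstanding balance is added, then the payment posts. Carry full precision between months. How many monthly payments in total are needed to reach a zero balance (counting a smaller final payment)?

Promo months 1–15 at r₀ = 0%/12 = 0; months 16+ at r₁ = 29.4%/12 = 0.0245.
After month 15 (no interest yet): B = €6,800.01 − 15·€350.00 = €1,550.01.
Then at r₁ with €350.00/mo: n₂ = −ln(1 − r₁·B/P)/ln(1+r₁) ≈ 4.74 → 5 more payments.

20 payments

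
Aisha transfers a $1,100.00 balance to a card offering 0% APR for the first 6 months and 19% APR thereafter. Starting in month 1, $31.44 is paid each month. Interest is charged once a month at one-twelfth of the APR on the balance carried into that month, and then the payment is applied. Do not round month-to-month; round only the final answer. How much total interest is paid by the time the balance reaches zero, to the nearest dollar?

$318

Promo months 1–6 at r₀ = 0%/12 = 0; months 7+ at r₁ = 19%/12 = 0.0158333.
After month 6 (no interest yet): B = $1,100.00 − 6·$31.44 = $911.36.
Then at r₁ with $31.44/mo: n₂ = −ln(1 − r₁·B/P)/ln(1+r₁) ≈ 39.10 → 40 more payments.
Total paid = 45·$31.44 + $3.24 = $1,418.04; interest = $1,418.04 − $1,100.00 = $318.04.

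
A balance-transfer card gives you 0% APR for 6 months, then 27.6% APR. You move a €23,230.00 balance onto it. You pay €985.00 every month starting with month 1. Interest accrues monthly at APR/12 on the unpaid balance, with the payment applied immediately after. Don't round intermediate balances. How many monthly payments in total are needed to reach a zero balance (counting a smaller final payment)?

29 payments

Promo months 1–6 at r₀ = 0%/12 = 0; months 7+ at r₁ = 27.6%/12 = 0.023.
After month 6 (no interest yet): B = €23,230.00 − 6·€985.00 = €17,320.00.
Then at r₁ with €985.00/mo: n₂ = −ln(1 − r₁·B/P)/ln(1+r₁) ≈ 22.79 → 23 more payments.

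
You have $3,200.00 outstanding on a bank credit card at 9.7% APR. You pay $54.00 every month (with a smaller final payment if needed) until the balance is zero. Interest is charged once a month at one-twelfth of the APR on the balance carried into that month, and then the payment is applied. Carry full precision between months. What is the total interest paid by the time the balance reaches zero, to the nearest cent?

Monthly rate r = 9.7%/12 = 0.808333% = 0.00808333.
Payoff takes n = ⌈−ln(1 − rB₀/P)/ln(1+r)⌉ = ⌈80.989⌉ = 81 payments; the last is $53.41.
Total paid = 80·$54.00 + $53.41 = $4,373.41.
Total interest = total paid − principal = $4,373.41 − $3,200.00 = $1,173.41.

$1,173.41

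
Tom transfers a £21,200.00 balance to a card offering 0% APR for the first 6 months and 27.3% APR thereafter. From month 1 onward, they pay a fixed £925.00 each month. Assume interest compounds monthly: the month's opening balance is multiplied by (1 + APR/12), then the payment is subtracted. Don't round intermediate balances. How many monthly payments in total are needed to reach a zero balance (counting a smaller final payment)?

28 payments

Promo months 1–6 at r₀ = 0%/12 = 0; months 7+ at r₁ = 27.3%/12 = 0.02275.
After month 6 (no interest yet): B = £21,200.00 − 6·£925.00 = £15,650.00.
Then at r₁ with £925.00/mo: n₂ = −ln(1 − r₁·B/P)/ln(1+r₁) ≈ 21.60 → 22 more payments.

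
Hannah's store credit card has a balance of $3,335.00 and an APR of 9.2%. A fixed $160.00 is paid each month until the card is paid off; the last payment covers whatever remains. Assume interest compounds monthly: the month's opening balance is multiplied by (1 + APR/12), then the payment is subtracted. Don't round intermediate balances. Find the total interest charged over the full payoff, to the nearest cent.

Monthly rate r = 9.2%/12 = 0.766667% = 0.00766667.
Payoff takes n = ⌈−ln(1 − rB₀/P)/ln(1+r)⌉ = ⌈22.798⌉ = 23 payments; the last is $127.77.
Total paid = 22·$160.00 + $127.77 = $3,647.77.
Total interest = total paid − principal = $3,647.77 − $3,335.00 = $312.77.

$312.77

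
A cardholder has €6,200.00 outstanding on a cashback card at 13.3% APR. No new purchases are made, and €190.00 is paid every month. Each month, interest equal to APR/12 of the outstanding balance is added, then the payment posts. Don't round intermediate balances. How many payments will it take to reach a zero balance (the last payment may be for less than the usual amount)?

41 months

Monthly rate r = 13.3%/12 = 1.10833% = 0.0110833.
Recurrence: B ← B·(1+r) − €190.00.
Month 1: interest €68.72; balance after payment €6,078.72.
Month 2: interest €67.37; balance after payment €5,956.09.
Closed form: n = −ln(1 − rB₀/P)/ln(1+r) = −ln(0.63833)/ln(1.01108) ≈ 40.726, so the balance reaches zero during payment 41.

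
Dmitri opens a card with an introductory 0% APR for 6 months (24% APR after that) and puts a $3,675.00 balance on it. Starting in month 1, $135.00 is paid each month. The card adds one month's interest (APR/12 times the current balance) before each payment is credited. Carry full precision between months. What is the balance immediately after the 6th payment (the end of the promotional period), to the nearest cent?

Promo months 1–6 at r₀ = 0%/12 = 0; months 7+ at r₁ = 24%/12 = 0.02.
After month 6 (no interest yet): B = $3,675.00 − 6·$135.00 = $2,865.00.

$2,865.00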